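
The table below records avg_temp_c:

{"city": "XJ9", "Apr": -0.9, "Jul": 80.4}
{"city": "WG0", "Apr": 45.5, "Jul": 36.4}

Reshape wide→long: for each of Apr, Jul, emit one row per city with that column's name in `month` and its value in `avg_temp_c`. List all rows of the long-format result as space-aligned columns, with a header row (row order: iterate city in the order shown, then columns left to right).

city  month  avg_temp_c
XJ9   Apr    -0.9      
XJ9   Jul    80.4      
WG0   Apr    45.5      
WG0   Jul    36.4      

Each (city, column) pair becomes one row: 2 × 2 = 4 rows.
For example, (XJ9, Apr) → avg_temp_c=-0.9.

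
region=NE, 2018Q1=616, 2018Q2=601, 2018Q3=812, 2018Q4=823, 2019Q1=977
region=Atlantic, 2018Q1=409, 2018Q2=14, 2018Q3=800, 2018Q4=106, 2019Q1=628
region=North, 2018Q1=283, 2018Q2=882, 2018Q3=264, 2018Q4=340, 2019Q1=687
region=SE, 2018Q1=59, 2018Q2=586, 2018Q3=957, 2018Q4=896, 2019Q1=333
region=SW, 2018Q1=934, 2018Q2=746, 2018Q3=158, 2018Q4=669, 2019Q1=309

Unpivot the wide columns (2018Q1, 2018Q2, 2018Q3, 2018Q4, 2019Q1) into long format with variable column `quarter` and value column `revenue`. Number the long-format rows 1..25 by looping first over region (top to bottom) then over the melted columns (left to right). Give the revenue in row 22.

746

25 rows total (5 × 5). Row 22: index ⌊(22-1)/5⌋ = 4 into region → SW; (22-1) mod 5 = 1 into the melted columns → 2018Q2.
So row 22 is (SW, 2018Q2, 746); revenue = 746.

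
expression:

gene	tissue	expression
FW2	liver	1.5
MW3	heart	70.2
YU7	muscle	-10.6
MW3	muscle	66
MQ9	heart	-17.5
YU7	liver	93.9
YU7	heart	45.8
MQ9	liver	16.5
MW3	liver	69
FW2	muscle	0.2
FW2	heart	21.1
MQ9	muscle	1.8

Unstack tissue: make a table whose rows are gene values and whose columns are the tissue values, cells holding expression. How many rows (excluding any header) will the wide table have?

4

4 distinct gene values → 4 rows.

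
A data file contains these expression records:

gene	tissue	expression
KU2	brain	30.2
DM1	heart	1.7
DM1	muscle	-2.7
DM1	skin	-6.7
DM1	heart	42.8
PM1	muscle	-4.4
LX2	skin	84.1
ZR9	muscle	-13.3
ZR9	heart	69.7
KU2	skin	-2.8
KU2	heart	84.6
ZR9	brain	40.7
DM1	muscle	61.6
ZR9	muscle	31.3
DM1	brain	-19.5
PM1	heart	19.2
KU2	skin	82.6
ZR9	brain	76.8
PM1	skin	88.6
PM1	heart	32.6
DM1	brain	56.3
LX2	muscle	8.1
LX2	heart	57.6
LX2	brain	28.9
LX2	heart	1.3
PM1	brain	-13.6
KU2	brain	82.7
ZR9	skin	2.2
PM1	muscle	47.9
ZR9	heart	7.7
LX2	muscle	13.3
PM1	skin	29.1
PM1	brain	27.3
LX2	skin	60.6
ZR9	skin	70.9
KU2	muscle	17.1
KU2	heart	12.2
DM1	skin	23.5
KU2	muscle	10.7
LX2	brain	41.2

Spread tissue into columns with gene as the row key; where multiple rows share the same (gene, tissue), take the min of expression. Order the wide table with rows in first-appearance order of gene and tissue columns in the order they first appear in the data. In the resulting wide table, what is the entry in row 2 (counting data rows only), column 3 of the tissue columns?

-2.7

With rows in first-appearance order of gene, row 2 is gene=DM1. tissue columns in first-appearance order: brain, heart, muscle, skin; column 3 is muscle.
Long rows with gene=DM1, tissue=muscle: min(-2.7, 61.6) = -2.7.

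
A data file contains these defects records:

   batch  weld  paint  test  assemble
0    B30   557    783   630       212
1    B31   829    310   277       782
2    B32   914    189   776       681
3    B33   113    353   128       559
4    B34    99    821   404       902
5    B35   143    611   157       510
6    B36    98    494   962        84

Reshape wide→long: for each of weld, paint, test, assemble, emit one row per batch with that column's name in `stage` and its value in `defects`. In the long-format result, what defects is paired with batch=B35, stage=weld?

Unpivoting turns each (batch, wide-column) pair into one long row.
The wide cell at row B35, column weld holds 143, so the long row (B35, weld) has defects=143.

143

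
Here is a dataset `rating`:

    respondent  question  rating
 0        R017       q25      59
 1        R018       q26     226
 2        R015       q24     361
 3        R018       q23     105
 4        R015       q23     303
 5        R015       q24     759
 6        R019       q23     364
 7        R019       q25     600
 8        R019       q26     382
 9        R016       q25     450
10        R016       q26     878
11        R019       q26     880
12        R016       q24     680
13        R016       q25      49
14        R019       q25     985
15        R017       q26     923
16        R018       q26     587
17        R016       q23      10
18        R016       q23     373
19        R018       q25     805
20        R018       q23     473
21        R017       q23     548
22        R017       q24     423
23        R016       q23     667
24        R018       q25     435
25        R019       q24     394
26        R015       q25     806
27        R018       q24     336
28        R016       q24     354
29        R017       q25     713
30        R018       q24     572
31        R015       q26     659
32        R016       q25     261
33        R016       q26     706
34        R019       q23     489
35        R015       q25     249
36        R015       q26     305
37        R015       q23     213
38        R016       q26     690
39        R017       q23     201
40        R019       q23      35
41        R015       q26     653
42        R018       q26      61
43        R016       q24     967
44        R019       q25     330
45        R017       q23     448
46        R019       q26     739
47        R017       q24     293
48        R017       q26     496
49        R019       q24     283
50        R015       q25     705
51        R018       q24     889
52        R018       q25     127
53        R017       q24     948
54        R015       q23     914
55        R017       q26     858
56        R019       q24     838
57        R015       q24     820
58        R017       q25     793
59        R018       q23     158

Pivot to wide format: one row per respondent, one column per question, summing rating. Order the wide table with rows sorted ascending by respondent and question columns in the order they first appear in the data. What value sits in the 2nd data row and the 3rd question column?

2001

With rows sorted ascending by respondent, row 2 is respondent=R016. question columns in first-appearance order: q25, q26, q24, q23; column 3 is q24.
Long rows with respondent=R016, question=q24: 680 + 354 + 967 = 2001.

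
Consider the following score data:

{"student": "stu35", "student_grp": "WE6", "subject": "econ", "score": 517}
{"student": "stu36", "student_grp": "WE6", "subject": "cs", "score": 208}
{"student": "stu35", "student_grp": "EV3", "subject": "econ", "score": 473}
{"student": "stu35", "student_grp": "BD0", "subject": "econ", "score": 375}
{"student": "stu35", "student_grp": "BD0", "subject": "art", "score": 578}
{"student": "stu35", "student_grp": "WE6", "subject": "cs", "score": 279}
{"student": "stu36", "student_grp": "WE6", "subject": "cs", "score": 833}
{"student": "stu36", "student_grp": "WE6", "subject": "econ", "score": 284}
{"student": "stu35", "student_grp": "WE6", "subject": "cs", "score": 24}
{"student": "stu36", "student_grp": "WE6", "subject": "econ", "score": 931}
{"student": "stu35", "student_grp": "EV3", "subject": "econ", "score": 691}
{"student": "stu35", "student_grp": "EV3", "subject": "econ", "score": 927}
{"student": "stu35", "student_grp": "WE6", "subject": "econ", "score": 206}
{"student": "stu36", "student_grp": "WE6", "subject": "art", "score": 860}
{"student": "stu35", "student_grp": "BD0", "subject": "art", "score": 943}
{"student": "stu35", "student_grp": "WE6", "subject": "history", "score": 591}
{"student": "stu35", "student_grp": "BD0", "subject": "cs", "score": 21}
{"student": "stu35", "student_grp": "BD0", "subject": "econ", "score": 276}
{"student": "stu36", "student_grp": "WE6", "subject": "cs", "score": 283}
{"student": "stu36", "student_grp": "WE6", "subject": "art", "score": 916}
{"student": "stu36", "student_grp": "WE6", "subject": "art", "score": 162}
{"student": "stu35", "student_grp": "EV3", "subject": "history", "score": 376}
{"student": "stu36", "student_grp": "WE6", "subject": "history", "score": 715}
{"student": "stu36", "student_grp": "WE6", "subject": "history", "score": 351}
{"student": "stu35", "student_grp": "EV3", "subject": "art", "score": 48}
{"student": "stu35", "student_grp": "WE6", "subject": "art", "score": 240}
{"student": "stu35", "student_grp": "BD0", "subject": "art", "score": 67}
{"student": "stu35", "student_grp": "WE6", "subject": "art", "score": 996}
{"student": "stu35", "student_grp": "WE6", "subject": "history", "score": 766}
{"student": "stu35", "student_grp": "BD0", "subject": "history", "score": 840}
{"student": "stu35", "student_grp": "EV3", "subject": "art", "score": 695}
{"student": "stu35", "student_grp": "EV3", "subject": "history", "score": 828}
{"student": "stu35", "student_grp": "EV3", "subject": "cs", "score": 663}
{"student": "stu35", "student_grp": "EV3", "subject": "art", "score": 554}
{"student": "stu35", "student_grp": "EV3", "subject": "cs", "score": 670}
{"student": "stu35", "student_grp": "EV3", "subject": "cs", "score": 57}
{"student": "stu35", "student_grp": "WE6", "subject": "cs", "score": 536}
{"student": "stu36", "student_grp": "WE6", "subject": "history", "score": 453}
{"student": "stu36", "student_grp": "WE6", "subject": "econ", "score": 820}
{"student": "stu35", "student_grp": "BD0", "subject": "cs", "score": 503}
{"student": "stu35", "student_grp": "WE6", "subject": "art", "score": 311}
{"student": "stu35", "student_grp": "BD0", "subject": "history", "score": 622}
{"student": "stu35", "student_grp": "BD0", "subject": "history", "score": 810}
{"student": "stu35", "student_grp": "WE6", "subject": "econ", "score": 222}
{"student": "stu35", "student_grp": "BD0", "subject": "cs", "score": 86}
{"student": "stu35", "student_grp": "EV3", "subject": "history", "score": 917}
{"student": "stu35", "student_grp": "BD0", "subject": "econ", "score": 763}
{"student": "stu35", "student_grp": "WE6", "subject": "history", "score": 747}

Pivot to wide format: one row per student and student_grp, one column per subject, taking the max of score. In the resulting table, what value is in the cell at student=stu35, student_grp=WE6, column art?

996

Rows with student=stu35, student_grp=WE6 and subject=art: score values are 240, 996, 311.
max(240, 996, 311) = 996.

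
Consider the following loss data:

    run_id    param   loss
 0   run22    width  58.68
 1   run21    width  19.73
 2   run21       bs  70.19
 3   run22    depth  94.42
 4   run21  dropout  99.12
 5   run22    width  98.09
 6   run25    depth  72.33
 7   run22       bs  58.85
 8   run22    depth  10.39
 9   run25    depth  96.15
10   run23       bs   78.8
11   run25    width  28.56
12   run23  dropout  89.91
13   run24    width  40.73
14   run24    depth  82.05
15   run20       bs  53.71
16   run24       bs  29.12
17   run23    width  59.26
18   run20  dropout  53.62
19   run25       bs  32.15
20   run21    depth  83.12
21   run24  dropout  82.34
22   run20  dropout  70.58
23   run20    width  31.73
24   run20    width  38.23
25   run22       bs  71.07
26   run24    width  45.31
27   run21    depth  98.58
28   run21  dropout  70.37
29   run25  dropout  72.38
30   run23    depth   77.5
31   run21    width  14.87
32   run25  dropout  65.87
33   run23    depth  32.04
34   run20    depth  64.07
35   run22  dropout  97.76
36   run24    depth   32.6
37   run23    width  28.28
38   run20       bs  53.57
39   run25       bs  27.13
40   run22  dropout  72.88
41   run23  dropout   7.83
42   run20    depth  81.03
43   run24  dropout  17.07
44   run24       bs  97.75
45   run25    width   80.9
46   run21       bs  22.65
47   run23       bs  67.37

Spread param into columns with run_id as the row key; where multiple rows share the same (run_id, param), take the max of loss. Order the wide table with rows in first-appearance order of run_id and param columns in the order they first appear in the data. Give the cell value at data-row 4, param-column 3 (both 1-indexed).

With rows in first-appearance order of run_id, row 4 is run_id=run23. param columns in first-appearance order: width, bs, depth, dropout; column 3 is depth.
Long rows with run_id=run23, param=depth: max(77.5, 32.04) = 77.5.

77.5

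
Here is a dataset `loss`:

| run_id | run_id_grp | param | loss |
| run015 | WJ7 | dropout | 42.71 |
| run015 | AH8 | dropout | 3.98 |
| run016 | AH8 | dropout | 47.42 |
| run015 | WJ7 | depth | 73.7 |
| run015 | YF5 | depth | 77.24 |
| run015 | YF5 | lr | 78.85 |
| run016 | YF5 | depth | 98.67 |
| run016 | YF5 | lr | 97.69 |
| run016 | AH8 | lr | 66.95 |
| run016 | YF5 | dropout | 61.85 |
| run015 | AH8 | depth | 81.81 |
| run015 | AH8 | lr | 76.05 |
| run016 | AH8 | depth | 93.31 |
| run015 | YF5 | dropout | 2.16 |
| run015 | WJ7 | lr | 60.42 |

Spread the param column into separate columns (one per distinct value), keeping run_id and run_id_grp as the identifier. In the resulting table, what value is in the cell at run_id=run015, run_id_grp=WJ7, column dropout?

42.71

Wide layout: rows indexed by run_id and run_id_grp, columns are the 3 distinct param values (dropout, depth, lr).
Cell (run_id=run015, run_id_grp=WJ7, param=dropout) draws from the long row where run_id=run015, run_id_grp=WJ7 and param=dropout, which has loss=42.71.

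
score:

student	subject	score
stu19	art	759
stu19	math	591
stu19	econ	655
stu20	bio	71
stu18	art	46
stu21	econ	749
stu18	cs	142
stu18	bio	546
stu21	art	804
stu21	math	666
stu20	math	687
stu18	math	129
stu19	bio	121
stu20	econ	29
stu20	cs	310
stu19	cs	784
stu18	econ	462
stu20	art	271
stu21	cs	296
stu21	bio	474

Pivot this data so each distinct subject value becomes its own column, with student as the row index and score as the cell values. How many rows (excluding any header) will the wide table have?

4

4 distinct student values → 4 rows.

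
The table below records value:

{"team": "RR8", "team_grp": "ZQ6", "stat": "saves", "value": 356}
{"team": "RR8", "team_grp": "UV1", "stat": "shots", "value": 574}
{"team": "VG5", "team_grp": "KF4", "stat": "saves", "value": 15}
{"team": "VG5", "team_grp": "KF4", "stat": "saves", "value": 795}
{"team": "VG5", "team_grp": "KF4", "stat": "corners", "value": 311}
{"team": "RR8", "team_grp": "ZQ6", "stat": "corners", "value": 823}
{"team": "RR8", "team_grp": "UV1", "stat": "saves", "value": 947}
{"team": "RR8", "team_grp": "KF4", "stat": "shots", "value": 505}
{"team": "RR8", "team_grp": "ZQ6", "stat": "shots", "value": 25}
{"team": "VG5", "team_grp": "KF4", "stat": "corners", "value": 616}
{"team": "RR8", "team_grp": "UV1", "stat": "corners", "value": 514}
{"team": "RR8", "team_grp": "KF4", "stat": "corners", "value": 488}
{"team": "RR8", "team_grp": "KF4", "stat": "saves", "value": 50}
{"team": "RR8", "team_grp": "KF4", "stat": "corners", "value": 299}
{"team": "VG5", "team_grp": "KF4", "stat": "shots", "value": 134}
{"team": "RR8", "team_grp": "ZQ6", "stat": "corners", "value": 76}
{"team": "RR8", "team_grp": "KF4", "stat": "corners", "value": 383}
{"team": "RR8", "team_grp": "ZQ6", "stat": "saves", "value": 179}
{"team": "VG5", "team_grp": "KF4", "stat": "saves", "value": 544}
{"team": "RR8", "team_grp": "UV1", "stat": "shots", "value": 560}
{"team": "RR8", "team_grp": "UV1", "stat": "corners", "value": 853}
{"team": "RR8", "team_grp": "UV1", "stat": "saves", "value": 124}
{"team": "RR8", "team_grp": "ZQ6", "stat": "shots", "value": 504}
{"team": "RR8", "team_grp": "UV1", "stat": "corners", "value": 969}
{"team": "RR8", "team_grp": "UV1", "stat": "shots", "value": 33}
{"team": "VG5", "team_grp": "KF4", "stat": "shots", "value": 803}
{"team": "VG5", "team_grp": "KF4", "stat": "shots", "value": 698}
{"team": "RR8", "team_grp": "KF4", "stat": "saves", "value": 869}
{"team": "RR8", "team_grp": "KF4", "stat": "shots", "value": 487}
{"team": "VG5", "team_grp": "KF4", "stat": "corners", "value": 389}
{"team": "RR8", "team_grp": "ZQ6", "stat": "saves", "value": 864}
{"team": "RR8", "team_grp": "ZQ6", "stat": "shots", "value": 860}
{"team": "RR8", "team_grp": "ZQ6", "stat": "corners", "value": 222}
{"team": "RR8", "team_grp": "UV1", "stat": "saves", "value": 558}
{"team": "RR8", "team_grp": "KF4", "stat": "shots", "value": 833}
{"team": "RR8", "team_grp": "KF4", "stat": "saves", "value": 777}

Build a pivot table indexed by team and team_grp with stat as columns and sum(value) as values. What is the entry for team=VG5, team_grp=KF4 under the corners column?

Rows with team=VG5, team_grp=KF4 and stat=corners: value values are 311, 616, 389.
311 + 616 + 389 = 1316.

1316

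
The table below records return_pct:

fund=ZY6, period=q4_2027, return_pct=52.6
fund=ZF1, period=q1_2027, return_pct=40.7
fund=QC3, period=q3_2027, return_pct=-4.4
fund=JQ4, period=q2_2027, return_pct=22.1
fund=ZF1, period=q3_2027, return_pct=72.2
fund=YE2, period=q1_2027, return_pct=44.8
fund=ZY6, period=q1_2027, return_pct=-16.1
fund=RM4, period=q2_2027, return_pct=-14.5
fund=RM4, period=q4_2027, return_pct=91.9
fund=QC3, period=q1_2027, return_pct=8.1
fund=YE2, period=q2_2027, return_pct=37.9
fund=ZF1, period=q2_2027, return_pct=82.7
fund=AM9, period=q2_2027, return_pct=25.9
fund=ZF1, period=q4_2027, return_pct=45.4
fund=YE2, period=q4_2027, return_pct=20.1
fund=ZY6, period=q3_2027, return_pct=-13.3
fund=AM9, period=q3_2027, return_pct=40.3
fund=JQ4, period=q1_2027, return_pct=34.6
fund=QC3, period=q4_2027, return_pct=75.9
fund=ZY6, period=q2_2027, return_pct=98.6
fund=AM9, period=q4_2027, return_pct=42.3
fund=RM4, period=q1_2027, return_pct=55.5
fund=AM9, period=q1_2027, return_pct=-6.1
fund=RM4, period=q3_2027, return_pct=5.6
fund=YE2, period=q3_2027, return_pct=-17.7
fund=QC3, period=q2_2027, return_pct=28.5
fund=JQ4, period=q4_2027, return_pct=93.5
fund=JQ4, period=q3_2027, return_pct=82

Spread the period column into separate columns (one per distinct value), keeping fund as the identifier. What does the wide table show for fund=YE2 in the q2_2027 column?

37.9

Wide layout: rows indexed by fund, columns are the 4 distinct period values (q4_2027, q1_2027, q3_2027, q2_2027).
Cell (fund=YE2, period=q2_2027) draws from the long row where fund=YE2 and period=q2_2027, which has return_pct=37.9.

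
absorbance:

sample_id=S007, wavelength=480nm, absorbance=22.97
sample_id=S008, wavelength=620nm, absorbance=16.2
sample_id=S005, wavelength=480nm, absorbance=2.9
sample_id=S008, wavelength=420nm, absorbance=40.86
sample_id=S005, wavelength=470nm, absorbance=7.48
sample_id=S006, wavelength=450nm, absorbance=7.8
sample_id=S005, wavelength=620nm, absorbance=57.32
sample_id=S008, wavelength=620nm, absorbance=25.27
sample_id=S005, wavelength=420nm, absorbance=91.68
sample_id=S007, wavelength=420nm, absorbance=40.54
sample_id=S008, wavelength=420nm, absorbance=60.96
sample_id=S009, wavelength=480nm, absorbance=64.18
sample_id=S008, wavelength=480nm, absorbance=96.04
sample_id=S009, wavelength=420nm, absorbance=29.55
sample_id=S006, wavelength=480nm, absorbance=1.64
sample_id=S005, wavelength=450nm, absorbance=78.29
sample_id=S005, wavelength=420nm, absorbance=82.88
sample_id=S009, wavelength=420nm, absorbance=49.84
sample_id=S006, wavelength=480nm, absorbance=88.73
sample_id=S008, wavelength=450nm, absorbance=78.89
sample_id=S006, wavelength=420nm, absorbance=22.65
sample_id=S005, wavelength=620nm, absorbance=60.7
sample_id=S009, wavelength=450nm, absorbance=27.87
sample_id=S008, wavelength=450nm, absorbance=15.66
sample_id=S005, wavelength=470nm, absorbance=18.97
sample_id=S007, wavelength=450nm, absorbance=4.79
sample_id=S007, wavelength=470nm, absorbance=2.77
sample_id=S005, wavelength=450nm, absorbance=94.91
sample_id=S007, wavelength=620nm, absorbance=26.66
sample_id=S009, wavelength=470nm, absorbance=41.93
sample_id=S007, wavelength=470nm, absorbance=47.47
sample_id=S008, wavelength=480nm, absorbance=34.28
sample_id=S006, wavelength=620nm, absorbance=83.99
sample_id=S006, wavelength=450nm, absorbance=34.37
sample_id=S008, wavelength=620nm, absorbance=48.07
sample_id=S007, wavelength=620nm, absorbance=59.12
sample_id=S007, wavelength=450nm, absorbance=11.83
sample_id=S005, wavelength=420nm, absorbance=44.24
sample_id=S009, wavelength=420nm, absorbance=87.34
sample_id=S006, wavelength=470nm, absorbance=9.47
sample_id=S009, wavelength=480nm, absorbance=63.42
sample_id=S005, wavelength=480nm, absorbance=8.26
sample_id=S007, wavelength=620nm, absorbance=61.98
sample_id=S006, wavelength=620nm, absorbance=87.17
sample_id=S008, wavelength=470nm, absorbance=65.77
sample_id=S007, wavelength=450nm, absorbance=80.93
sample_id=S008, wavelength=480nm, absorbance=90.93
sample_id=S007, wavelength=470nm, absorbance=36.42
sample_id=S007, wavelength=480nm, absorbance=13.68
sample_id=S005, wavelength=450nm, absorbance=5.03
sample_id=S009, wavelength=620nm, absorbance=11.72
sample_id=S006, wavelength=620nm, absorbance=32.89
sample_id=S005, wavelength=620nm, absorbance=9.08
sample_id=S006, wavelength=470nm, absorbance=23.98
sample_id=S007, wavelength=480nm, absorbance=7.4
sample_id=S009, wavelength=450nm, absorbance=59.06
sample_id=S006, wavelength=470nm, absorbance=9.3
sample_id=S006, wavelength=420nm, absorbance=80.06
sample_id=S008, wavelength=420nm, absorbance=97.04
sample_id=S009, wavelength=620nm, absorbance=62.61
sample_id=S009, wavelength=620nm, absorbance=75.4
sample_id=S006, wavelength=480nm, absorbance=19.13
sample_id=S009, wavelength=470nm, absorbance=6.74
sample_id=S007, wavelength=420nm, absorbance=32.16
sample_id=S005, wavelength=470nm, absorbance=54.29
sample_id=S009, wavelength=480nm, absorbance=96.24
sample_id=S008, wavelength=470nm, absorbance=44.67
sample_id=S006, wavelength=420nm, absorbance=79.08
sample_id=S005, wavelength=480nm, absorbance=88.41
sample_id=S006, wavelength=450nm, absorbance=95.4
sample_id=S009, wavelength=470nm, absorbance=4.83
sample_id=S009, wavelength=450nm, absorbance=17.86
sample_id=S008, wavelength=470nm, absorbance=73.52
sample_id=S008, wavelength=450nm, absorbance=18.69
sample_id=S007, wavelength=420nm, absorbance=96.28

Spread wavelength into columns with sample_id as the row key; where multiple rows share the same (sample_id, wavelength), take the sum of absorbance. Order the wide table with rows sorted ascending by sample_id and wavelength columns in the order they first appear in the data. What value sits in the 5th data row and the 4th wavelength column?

With rows sorted ascending by sample_id, row 5 is sample_id=S009. wavelength columns in first-appearance order: 480nm, 620nm, 420nm, 470nm, 450nm; column 4 is 470nm.
Long rows with sample_id=S009, wavelength=470nm: 41.93 + 6.74 + 4.83 = 53.50.

53.50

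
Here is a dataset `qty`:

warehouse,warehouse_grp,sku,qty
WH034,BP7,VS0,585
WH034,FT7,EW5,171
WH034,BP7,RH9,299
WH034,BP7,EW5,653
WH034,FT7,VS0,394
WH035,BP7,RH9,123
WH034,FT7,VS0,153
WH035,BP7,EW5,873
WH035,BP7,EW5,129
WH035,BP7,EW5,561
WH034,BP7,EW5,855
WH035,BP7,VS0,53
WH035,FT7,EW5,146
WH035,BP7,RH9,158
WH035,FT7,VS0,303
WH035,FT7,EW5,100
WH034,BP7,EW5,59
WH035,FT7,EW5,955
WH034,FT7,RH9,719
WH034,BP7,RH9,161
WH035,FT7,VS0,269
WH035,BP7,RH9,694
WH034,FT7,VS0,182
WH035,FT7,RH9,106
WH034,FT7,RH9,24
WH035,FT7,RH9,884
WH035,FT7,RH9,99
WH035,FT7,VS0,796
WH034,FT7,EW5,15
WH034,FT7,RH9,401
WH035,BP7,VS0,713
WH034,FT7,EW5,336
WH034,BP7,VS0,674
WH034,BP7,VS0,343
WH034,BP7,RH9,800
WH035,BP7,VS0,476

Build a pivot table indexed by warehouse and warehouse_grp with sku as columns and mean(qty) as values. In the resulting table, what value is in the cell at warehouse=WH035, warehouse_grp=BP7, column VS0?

414

Rows with warehouse=WH035, warehouse_grp=BP7 and sku=VS0: qty values are 53, 713, 476.
(53 + 713 + 476) / 3 = 414.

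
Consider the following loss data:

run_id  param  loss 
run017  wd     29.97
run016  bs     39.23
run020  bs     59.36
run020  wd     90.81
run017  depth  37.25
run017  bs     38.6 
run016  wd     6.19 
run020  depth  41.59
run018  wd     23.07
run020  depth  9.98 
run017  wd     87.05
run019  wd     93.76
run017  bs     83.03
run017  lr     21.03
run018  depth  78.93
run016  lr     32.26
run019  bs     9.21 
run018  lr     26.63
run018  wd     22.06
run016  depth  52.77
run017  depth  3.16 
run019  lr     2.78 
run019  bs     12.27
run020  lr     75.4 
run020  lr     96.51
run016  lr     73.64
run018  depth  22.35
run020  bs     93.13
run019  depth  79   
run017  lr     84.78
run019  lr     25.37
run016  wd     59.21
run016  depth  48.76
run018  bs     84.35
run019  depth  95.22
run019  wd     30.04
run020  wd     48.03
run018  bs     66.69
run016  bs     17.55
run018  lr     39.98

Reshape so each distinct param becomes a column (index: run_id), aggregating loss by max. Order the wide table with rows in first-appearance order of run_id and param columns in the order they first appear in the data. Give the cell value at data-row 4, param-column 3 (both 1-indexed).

With rows in first-appearance order of run_id, row 4 is run_id=run018. param columns in first-appearance order: wd, bs, depth, lr; column 3 is depth.
Long rows with run_id=run018, param=depth: max(78.93, 22.35) = 78.93.

78.93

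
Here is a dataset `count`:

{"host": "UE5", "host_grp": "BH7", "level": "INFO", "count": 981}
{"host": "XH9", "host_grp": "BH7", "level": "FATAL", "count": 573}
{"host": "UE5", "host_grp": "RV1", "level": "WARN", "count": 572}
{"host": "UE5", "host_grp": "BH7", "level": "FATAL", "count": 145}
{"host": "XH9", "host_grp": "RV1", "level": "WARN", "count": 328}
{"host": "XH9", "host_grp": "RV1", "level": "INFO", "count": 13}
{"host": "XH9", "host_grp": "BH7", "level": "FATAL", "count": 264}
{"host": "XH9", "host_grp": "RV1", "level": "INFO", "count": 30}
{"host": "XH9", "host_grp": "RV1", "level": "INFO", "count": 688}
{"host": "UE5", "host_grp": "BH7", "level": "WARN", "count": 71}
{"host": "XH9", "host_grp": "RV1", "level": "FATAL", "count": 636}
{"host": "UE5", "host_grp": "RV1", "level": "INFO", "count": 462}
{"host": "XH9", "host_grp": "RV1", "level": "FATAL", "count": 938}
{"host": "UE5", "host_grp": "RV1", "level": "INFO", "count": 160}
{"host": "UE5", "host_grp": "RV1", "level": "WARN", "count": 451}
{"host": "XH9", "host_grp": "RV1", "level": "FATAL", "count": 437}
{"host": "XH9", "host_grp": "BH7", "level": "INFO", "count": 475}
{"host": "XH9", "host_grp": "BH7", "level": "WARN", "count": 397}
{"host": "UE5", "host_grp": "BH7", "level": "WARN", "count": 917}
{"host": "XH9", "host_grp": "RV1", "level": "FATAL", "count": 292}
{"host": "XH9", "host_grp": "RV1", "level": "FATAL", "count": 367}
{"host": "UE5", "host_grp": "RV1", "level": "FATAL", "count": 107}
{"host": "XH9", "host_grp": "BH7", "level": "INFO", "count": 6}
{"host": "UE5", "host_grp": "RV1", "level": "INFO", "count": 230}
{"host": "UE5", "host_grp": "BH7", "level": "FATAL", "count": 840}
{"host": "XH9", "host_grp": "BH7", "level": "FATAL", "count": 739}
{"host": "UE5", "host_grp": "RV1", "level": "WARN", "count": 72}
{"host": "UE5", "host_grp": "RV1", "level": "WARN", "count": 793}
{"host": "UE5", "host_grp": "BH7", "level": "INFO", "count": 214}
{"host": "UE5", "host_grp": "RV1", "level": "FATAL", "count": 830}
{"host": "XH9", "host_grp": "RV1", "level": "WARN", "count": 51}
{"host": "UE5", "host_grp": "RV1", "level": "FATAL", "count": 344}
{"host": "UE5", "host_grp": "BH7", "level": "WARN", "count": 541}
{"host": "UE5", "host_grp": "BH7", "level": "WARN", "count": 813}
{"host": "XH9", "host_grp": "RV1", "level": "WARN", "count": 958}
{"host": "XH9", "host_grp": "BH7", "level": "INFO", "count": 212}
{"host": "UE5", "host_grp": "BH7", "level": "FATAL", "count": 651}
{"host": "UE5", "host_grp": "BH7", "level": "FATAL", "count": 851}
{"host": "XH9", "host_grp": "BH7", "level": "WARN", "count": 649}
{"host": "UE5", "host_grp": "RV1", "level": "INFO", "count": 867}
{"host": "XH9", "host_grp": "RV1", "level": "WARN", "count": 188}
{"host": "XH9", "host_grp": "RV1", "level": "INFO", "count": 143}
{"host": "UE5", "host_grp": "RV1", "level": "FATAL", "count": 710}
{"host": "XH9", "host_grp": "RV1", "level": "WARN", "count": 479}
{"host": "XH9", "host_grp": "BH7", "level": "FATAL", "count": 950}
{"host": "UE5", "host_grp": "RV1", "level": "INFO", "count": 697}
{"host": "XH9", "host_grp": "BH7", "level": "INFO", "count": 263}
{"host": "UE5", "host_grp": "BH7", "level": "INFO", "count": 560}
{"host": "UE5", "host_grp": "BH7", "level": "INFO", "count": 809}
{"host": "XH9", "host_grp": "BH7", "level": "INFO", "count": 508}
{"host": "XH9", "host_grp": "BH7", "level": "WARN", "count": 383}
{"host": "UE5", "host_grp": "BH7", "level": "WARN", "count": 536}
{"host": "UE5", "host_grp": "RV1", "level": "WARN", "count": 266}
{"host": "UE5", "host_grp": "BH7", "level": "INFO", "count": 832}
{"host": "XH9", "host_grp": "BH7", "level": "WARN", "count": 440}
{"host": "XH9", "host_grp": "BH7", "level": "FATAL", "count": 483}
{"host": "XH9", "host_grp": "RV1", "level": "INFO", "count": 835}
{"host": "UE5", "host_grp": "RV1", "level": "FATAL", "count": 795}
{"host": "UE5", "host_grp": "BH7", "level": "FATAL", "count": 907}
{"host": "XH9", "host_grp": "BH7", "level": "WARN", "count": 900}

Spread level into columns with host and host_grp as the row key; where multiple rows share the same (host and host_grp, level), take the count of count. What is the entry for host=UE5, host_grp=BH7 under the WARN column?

5

Rows with host=UE5, host_grp=BH7 and level=WARN: count values are 71, 917, 541, 813, 536.
5 rows match — count = 5.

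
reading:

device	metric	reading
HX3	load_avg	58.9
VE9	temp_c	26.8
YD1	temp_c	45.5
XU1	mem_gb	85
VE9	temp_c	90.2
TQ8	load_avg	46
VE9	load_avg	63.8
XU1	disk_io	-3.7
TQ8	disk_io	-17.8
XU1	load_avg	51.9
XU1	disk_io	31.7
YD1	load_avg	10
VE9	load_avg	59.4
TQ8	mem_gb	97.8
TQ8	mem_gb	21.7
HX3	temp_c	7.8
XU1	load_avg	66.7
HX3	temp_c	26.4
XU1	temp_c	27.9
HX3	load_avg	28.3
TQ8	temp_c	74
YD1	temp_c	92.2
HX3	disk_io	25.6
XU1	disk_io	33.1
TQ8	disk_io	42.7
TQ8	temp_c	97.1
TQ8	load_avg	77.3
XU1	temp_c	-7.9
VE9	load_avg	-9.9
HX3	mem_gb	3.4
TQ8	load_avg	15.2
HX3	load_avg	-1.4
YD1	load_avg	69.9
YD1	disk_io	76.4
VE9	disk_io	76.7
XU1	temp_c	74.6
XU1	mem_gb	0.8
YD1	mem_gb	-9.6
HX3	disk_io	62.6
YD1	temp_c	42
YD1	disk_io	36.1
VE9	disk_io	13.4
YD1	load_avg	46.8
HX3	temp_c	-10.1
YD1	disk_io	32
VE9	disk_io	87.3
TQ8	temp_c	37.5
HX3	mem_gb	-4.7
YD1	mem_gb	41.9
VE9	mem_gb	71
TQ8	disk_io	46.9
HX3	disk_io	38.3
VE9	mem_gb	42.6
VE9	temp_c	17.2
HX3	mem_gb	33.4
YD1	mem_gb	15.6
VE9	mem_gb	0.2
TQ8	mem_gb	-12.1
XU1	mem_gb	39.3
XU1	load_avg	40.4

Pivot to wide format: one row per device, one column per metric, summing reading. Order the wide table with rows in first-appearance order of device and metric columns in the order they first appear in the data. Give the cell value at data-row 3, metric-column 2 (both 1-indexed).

With rows in first-appearance order of device, row 3 is device=YD1. metric columns in first-appearance order: load_avg, temp_c, mem_gb, disk_io; column 2 is temp_c.
Long rows with device=YD1, metric=temp_c: 45.5 + 92.2 + 42 = 179.7.

179.7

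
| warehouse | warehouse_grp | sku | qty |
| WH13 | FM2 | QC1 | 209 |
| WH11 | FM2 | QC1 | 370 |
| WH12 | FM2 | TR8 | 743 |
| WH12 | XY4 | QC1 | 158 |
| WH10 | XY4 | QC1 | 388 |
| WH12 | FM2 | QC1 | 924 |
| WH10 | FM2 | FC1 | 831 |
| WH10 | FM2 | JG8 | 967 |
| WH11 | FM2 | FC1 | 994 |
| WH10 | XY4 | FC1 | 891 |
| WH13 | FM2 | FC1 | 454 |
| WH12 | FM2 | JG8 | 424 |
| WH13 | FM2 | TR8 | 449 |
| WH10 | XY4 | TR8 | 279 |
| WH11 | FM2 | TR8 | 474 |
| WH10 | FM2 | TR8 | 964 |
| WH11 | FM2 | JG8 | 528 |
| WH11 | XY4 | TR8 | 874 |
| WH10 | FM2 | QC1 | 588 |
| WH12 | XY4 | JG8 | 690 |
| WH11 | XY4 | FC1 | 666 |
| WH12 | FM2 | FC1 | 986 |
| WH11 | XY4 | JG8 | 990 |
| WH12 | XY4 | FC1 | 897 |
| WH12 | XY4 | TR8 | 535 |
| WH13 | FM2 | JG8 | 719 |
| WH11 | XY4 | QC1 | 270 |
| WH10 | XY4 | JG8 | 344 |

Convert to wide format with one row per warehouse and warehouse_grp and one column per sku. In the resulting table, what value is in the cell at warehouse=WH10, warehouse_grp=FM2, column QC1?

588

Wide layout: rows indexed by warehouse and warehouse_grp, columns are the 4 distinct sku values (QC1, TR8, FC1, JG8).
Cell (warehouse=WH10, warehouse_grp=FM2, sku=QC1) draws from the long row where warehouse=WH10, warehouse_grp=FM2 and sku=QC1, which has qty=588.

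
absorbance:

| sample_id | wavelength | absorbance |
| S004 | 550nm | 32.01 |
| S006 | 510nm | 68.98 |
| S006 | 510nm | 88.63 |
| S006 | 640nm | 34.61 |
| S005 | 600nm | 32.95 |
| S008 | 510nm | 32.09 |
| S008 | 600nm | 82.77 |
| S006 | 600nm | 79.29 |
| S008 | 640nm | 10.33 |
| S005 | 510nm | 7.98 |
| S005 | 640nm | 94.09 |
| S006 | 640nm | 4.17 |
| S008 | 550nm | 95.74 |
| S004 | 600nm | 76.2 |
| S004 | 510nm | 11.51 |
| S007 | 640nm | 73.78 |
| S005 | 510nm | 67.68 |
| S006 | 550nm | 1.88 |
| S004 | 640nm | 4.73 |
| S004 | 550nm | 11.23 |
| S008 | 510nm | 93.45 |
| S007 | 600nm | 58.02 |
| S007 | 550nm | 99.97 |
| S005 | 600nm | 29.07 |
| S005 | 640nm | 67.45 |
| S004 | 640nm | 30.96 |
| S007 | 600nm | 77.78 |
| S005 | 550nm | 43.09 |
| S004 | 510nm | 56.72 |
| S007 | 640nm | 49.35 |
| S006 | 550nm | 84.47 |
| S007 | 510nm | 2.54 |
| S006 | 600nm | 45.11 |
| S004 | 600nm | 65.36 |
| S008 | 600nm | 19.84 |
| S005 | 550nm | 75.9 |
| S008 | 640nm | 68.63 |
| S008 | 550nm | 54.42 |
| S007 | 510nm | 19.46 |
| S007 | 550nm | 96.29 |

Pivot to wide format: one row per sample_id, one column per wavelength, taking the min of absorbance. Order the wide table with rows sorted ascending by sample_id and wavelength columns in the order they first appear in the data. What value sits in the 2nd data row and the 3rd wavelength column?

With rows sorted ascending by sample_id, row 2 is sample_id=S005. wavelength columns in first-appearance order: 550nm, 510nm, 640nm, 600nm; column 3 is 640nm.
Long rows with sample_id=S005, wavelength=640nm: min(94.09, 67.45) = 67.45.

67.45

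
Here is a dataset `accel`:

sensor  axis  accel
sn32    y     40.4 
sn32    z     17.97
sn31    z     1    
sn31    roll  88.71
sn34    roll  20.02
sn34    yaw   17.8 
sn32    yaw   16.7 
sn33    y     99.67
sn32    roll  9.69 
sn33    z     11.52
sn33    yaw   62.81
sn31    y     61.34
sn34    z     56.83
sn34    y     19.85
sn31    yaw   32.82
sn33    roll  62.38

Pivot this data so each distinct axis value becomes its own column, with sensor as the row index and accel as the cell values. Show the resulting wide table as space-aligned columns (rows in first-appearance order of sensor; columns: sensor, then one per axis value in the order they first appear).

sensor  y      z      roll   yaw  
sn32    40.4   17.97  9.69   16.7 
sn31    61.34  1      88.71  32.82
sn34    19.85  56.83  20.02  17.8 
sn33    99.67  11.52  62.38  62.81

Columns: sensor plus the 4 distinct axis values (y, z, roll, yaw).
For example, row sn32 column y takes accel=40.4 from the long row (sn32, y).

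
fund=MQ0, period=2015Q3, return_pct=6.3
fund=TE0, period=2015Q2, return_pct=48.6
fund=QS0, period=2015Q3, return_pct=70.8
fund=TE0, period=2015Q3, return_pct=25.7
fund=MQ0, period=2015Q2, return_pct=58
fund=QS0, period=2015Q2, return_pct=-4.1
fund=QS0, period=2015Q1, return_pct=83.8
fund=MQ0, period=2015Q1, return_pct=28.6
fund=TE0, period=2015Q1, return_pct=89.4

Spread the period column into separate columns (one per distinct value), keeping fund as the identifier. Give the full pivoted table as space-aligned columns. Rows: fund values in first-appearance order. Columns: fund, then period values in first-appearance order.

Columns: fund plus the 3 distinct period values (2015Q3, 2015Q2, 2015Q1).
For example, row MQ0 column 2015Q3 takes return_pct=6.3 from the long row (MQ0, 2015Q3).

fund  2015Q3  2015Q2  2015Q1
MQ0   6.3     58      28.6  
TE0   25.7    48.6    89.4  
QS0   70.8    -4.1    83.8  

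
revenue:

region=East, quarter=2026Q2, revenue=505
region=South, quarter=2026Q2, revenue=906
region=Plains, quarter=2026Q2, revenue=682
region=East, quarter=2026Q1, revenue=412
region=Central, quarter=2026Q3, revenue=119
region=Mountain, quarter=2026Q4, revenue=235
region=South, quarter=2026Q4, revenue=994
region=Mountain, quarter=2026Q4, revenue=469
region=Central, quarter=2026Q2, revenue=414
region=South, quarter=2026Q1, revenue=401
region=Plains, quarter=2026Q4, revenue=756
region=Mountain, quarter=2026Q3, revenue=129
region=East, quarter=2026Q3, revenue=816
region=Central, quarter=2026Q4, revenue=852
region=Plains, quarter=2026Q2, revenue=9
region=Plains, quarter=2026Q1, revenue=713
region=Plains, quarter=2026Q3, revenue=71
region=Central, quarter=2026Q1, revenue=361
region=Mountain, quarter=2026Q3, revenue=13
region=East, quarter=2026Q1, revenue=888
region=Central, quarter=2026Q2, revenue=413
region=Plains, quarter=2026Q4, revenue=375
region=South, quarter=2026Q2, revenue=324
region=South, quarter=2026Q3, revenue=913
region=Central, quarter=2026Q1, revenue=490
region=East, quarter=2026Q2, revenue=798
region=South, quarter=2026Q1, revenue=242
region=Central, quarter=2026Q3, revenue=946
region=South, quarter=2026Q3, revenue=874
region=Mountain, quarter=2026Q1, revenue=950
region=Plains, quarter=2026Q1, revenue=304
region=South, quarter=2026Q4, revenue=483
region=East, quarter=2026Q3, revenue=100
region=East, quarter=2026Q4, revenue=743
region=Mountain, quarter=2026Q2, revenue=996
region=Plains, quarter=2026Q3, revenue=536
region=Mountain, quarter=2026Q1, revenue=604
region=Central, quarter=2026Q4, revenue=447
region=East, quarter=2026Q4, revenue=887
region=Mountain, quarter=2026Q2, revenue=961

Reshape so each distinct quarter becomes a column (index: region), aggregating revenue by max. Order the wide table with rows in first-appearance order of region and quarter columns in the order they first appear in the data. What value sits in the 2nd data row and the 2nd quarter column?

With rows in first-appearance order of region, row 2 is region=South. quarter columns in first-appearance order: 2026Q2, 2026Q1, 2026Q3, 2026Q4; column 2 is 2026Q1.
Long rows with region=South, quarter=2026Q1: max(401, 242) = 401.

401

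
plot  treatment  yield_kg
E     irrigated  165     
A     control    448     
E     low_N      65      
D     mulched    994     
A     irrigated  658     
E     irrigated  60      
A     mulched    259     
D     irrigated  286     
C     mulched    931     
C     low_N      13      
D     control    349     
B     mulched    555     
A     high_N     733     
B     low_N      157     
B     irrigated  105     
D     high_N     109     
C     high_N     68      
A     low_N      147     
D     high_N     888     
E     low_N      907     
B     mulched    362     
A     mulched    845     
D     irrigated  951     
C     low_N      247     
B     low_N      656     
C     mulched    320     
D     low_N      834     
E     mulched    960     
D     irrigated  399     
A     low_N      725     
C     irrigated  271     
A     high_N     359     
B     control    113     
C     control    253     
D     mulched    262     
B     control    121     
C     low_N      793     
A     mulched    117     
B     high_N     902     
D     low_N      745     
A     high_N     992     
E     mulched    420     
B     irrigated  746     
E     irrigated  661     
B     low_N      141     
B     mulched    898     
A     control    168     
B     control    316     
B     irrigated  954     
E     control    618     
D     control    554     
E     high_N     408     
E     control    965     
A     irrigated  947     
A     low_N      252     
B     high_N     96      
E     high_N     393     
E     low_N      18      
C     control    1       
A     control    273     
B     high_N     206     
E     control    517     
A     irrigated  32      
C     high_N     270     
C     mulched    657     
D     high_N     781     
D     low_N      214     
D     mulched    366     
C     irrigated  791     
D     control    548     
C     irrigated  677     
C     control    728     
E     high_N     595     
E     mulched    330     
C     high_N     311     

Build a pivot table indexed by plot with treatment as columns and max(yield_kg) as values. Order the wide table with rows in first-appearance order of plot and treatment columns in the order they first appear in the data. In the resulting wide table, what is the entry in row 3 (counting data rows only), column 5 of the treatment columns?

With rows in first-appearance order of plot, row 3 is plot=D. treatment columns in first-appearance order: irrigated, control, low_N, mulched, high_N; column 5 is high_N.
Long rows with plot=D, treatment=high_N: max(109, 888, 781) = 888.

888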